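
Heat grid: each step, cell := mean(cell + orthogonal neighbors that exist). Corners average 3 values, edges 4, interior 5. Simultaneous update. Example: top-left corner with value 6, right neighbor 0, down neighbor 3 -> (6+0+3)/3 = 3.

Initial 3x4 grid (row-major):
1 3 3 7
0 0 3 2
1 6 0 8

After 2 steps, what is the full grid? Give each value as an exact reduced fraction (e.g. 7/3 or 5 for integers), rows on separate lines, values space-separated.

Answer: 43/36 569/240 227/80 13/3
197/120 8/5 69/20 209/60
55/36 161/60 41/15 151/36

Derivation:
After step 1:
  4/3 7/4 4 4
  1/2 12/5 8/5 5
  7/3 7/4 17/4 10/3
After step 2:
  43/36 569/240 227/80 13/3
  197/120 8/5 69/20 209/60
  55/36 161/60 41/15 151/36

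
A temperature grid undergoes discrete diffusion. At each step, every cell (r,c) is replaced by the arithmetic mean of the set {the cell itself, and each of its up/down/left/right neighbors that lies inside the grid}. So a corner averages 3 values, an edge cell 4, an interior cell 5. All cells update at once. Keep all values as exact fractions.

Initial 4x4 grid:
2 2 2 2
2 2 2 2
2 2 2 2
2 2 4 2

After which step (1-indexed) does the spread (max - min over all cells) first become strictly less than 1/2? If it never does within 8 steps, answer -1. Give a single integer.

Step 1: max=8/3, min=2, spread=2/3
Step 2: max=151/60, min=2, spread=31/60
Step 3: max=1291/540, min=2, spread=211/540
  -> spread < 1/2 first at step 3
Step 4: max=124843/54000, min=2, spread=16843/54000
Step 5: max=1110643/486000, min=9079/4500, spread=130111/486000
Step 6: max=32802367/14580000, min=547159/270000, spread=3255781/14580000
Step 7: max=975153691/437400000, min=551107/270000, spread=82360351/437400000
Step 8: max=28995316891/13122000000, min=99706441/48600000, spread=2074577821/13122000000

Answer: 3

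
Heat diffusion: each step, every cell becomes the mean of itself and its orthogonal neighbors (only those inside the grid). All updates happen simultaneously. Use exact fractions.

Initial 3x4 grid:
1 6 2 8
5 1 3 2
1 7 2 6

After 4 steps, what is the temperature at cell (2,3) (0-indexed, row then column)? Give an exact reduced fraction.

Answer: 498883/129600

Derivation:
Step 1: cell (2,3) = 10/3
Step 2: cell (2,3) = 151/36
Step 3: cell (2,3) = 391/108
Step 4: cell (2,3) = 498883/129600
Full grid after step 4:
  23381/7200 257491/72000 257111/72000 169961/43200
  744893/216000 297517/90000 1362043/360000 3203237/864000
  213029/64800 773723/216000 759083/216000 498883/129600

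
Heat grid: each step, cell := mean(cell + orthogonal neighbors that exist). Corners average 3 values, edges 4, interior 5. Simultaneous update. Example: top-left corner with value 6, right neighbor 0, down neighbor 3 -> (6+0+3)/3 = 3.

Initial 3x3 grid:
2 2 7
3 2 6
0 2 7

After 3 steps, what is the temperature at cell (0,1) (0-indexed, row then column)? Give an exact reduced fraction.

Answer: 1969/576

Derivation:
Step 1: cell (0,1) = 13/4
Step 2: cell (0,1) = 163/48
Step 3: cell (0,1) = 1969/576
Full grid after step 3:
  289/108 1969/576 605/144
  159/64 53/16 135/32
  529/216 1847/576 583/144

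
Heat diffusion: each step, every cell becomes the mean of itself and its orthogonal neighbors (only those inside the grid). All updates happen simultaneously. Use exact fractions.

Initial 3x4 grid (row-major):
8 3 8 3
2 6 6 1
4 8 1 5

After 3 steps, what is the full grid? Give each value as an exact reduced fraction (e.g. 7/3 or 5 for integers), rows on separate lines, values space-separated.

After step 1:
  13/3 25/4 5 4
  5 5 22/5 15/4
  14/3 19/4 5 7/3
After step 2:
  187/36 247/48 393/80 17/4
  19/4 127/25 463/100 869/240
  173/36 233/48 989/240 133/36
After step 3:
  2173/432 36599/7200 11363/2400 767/180
  1983/400 1223/250 26837/6000 58303/14400
  2075/432 33949/7200 31139/7200 4117/1080

Answer: 2173/432 36599/7200 11363/2400 767/180
1983/400 1223/250 26837/6000 58303/14400
2075/432 33949/7200 31139/7200 4117/1080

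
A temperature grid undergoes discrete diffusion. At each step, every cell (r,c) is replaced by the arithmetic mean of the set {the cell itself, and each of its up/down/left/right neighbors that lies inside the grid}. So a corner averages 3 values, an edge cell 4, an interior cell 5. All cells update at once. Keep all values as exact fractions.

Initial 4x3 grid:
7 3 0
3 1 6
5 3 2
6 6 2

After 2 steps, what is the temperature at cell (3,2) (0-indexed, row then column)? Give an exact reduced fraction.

Step 1: cell (3,2) = 10/3
Step 2: cell (3,2) = 65/18
Full grid after step 2:
  133/36 797/240 8/3
  947/240 78/25 117/40
  1039/240 367/100 367/120
  85/18 333/80 65/18

Answer: 65/18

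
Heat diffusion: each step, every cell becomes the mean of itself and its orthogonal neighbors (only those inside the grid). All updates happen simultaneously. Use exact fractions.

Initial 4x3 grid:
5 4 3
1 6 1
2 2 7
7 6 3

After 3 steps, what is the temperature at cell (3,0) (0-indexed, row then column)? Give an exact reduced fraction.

Answer: 87/20

Derivation:
Step 1: cell (3,0) = 5
Step 2: cell (3,0) = 25/6
Step 3: cell (3,0) = 87/20
Full grid after step 3:
  1847/540 8903/2400 1867/540
  6701/1800 3457/1000 6901/1800
  749/200 12481/3000 877/225
  87/20 30629/7200 611/135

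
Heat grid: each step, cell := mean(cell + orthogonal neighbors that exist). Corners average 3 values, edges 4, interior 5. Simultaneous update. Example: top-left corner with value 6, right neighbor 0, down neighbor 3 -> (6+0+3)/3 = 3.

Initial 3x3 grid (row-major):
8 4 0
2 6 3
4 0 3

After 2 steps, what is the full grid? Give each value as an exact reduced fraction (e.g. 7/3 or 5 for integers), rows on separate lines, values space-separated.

After step 1:
  14/3 9/2 7/3
  5 3 3
  2 13/4 2
After step 2:
  85/18 29/8 59/18
  11/3 15/4 31/12
  41/12 41/16 11/4

Answer: 85/18 29/8 59/18
11/3 15/4 31/12
41/12 41/16 11/4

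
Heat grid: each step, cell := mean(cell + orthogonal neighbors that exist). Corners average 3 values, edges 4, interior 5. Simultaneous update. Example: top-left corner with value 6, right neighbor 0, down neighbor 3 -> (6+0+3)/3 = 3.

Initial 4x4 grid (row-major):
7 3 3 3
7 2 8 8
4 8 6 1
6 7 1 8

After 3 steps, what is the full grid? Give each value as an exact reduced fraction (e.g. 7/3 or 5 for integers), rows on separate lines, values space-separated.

Answer: 10981/2160 4313/900 4271/900 10339/2160
37879/7200 6239/1200 30157/6000 35233/7200
40543/7200 32407/6000 30473/6000 36281/7200
12169/2160 9727/1800 9239/1800 10343/2160

Derivation:
After step 1:
  17/3 15/4 17/4 14/3
  5 28/5 27/5 5
  25/4 27/5 24/5 23/4
  17/3 11/2 11/2 10/3
After step 2:
  173/36 289/60 271/60 167/36
  1351/240 503/100 501/100 1249/240
  1339/240 551/100 537/100 1133/240
  209/36 331/60 287/60 175/36
After step 3:
  10981/2160 4313/900 4271/900 10339/2160
  37879/7200 6239/1200 30157/6000 35233/7200
  40543/7200 32407/6000 30473/6000 36281/7200
  12169/2160 9727/1800 9239/1800 10343/2160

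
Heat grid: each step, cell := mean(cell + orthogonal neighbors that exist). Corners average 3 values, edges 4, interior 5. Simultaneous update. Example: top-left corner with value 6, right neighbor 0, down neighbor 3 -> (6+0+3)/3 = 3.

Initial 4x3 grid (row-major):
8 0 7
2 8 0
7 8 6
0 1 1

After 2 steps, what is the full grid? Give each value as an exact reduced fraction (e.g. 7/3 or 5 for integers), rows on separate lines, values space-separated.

Answer: 46/9 901/240 40/9
523/120 537/100 56/15
115/24 201/50 53/12
113/36 83/24 107/36

Derivation:
After step 1:
  10/3 23/4 7/3
  25/4 18/5 21/4
  17/4 6 15/4
  8/3 5/2 8/3
After step 2:
  46/9 901/240 40/9
  523/120 537/100 56/15
  115/24 201/50 53/12
  113/36 83/24 107/36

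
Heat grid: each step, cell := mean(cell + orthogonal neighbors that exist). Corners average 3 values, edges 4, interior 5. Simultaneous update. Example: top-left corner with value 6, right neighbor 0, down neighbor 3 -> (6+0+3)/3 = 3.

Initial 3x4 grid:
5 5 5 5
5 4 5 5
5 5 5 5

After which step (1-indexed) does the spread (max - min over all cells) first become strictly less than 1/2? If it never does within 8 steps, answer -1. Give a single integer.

Answer: 1

Derivation:
Step 1: max=5, min=19/4, spread=1/4
  -> spread < 1/2 first at step 1
Step 2: max=5, min=477/100, spread=23/100
Step 3: max=1987/400, min=23189/4800, spread=131/960
Step 4: max=35609/7200, min=209449/43200, spread=841/8640
Step 5: max=7106627/1440000, min=83857949/17280000, spread=56863/691200
Step 6: max=63810457/12960000, min=756065659/155520000, spread=386393/6220800
Step 7: max=25499641187/5184000000, min=302646276869/62208000000, spread=26795339/497664000
Step 8: max=1528113850333/311040000000, min=18178584285871/3732480000000, spread=254051069/5971968000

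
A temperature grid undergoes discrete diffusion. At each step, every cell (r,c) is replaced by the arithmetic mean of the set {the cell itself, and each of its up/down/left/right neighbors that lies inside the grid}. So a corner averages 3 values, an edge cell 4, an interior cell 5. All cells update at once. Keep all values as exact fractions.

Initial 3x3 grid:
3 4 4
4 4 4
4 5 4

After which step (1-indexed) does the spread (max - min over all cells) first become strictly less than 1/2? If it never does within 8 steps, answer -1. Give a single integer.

Step 1: max=13/3, min=11/3, spread=2/3
Step 2: max=1027/240, min=67/18, spread=401/720
Step 3: max=9077/2160, min=4181/1080, spread=143/432
  -> spread < 1/2 first at step 3
Step 4: max=535879/129600, min=252877/64800, spread=1205/5184
Step 5: max=31994813/7776000, min=15362969/3888000, spread=10151/62208
Step 6: max=1906102111/466560000, min=926326993/233280000, spread=85517/746496
Step 7: max=113968156517/27993600000, min=55858404821/13996800000, spread=720431/8957952
Step 8: max=6816061489399/1679616000000, min=3360614955637/839808000000, spread=6069221/107495424

Answer: 3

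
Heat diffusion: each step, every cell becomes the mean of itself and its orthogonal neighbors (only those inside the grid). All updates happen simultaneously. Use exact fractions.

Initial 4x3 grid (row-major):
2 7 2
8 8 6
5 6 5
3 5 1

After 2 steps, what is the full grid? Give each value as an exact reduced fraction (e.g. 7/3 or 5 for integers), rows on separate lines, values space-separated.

Answer: 97/18 269/48 5
287/48 571/100 87/16
1283/240 531/100 1153/240
163/36 351/80 143/36

Derivation:
After step 1:
  17/3 19/4 5
  23/4 7 21/4
  11/2 29/5 9/2
  13/3 15/4 11/3
After step 2:
  97/18 269/48 5
  287/48 571/100 87/16
  1283/240 531/100 1153/240
  163/36 351/80 143/36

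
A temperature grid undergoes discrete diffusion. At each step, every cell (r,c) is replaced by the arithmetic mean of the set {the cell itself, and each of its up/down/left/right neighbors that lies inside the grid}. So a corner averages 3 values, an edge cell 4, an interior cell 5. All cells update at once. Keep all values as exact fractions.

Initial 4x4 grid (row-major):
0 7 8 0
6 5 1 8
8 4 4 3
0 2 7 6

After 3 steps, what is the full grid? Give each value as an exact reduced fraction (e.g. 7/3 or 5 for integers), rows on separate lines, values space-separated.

After step 1:
  13/3 5 4 16/3
  19/4 23/5 26/5 3
  9/2 23/5 19/5 21/4
  10/3 13/4 19/4 16/3
After step 2:
  169/36 269/60 293/60 37/9
  1091/240 483/100 103/25 1127/240
  1031/240 83/20 118/25 1043/240
  133/36 239/60 257/60 46/9
After step 3:
  9881/2160 8501/1800 7919/1800 9857/2160
  33059/7200 5311/1200 27899/6000 31091/7200
  6007/1440 211/48 25943/6000 33971/7200
  8621/2160 145/36 1018/225 9893/2160

Answer: 9881/2160 8501/1800 7919/1800 9857/2160
33059/7200 5311/1200 27899/6000 31091/7200
6007/1440 211/48 25943/6000 33971/7200
8621/2160 145/36 1018/225 9893/2160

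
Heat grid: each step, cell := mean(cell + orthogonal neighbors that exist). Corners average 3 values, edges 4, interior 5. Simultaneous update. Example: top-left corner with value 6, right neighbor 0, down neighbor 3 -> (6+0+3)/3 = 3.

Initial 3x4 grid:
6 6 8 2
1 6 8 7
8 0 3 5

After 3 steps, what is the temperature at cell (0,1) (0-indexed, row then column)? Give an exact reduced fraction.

Step 1: cell (0,1) = 13/2
Step 2: cell (0,1) = 631/120
Step 3: cell (0,1) = 19873/3600
Full grid after step 3:
  10667/2160 19873/3600 5027/900 3151/540
  68557/14400 7157/1500 32683/6000 38551/7200
  163/40 10957/2400 11297/2400 1231/240

Answer: 19873/3600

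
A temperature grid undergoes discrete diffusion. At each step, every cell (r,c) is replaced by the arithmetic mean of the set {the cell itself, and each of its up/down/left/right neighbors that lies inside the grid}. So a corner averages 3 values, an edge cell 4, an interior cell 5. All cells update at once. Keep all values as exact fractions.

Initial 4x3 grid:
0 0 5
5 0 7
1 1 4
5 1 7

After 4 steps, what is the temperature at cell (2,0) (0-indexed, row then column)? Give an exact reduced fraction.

Step 1: cell (2,0) = 3
Step 2: cell (2,0) = 247/120
Step 3: cell (2,0) = 461/180
Step 4: cell (2,0) = 5321/2160
Full grid after step 4:
  54031/25920 436631/172800 24547/8640
  3127/1350 184807/72000 15121/4800
  5321/2160 13367/4500 9343/2880
  36229/12960 51937/17280 413/120

Answer: 5321/2160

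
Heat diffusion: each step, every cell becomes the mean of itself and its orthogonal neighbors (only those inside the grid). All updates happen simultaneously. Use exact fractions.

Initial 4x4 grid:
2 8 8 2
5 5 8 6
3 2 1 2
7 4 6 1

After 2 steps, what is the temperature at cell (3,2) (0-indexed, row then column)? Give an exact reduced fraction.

Answer: 291/80

Derivation:
Step 1: cell (3,2) = 3
Step 2: cell (3,2) = 291/80
Full grid after step 2:
  29/6 457/80 1391/240 49/9
  93/20 237/50 26/5 269/60
  47/12 107/25 179/50 69/20
  41/9 185/48 291/80 17/6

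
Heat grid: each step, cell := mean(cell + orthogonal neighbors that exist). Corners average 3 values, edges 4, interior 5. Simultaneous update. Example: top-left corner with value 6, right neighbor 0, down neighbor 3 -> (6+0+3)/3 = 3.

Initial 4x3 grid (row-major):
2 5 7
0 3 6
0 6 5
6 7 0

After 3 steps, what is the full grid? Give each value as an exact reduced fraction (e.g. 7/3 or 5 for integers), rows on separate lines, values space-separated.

After step 1:
  7/3 17/4 6
  5/4 4 21/4
  3 21/5 17/4
  13/3 19/4 4
After step 2:
  47/18 199/48 31/6
  127/48 379/100 39/8
  767/240 101/25 177/40
  145/36 1037/240 13/3
After step 3:
  677/216 56569/14400 227/48
  22037/7200 5849/1500 5477/1200
  25037/7200 11863/3000 2651/600
  1039/270 60199/14400 3139/720

Answer: 677/216 56569/14400 227/48
22037/7200 5849/1500 5477/1200
25037/7200 11863/3000 2651/600
1039/270 60199/14400 3139/720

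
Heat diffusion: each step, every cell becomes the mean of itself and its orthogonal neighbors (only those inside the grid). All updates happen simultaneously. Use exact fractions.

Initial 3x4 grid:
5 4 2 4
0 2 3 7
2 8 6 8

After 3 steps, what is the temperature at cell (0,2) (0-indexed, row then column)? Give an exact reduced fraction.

Step 1: cell (0,2) = 13/4
Step 2: cell (0,2) = 89/24
Step 3: cell (0,2) = 14197/3600
Full grid after step 3:
  2173/720 1987/600 14197/3600 239/54
  45613/14400 11131/3000 26777/6000 36539/7200
  1931/540 29969/7200 12323/2400 811/144

Answer: 14197/3600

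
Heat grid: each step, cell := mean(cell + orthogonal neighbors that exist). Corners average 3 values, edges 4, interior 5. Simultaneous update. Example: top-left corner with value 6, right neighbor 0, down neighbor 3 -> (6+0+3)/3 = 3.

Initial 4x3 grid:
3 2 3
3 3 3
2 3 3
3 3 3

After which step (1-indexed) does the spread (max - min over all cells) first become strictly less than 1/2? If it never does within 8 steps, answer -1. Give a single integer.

Step 1: max=3, min=8/3, spread=1/3
  -> spread < 1/2 first at step 1
Step 2: max=3, min=653/240, spread=67/240
Step 3: max=529/180, min=5893/2160, spread=91/432
Step 4: max=15743/5400, min=356477/129600, spread=4271/25920
Step 5: max=34711/12000, min=21499003/7776000, spread=39749/311040
Step 6: max=6993581/2430000, min=1295781977/466560000, spread=1879423/18662400
Step 7: max=1671720041/583200000, min=78022888843/27993600000, spread=3551477/44789760
Step 8: max=8333848787/2916000000, min=4694492923937/1679616000000, spread=846431819/13436928000

Answer: 1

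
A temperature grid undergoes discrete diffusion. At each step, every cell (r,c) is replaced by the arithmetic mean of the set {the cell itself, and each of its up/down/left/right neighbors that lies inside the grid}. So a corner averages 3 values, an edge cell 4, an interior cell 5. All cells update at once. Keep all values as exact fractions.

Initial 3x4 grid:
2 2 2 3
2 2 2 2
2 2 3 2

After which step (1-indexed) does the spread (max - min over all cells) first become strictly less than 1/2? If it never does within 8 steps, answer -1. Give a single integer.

Step 1: max=7/3, min=2, spread=1/3
  -> spread < 1/2 first at step 1
Step 2: max=547/240, min=2, spread=67/240
Step 3: max=4907/2160, min=97/48, spread=271/1080
Step 4: max=291199/129600, min=4921/2400, spread=5093/25920
Step 5: max=17363501/7776000, min=446611/216000, spread=257101/1555200
Step 6: max=1034773999/466560000, min=13507967/6480000, spread=497603/3732480
Step 7: max=61781237141/27993600000, min=135846113/64800000, spread=123828653/1119744000
Step 8: max=3690373884319/1679616000000, min=12286295413/5832000000, spread=1215366443/13436928000

Answer: 1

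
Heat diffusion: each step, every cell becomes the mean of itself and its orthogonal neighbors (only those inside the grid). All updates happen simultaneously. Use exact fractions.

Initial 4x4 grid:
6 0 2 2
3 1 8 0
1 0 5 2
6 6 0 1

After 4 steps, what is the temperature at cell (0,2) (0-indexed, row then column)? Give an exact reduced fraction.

Answer: 554921/216000

Derivation:
Step 1: cell (0,2) = 3
Step 2: cell (0,2) = 587/240
Step 3: cell (0,2) = 18851/7200
Step 4: cell (0,2) = 554921/216000
Full grid after step 4:
  28877/10800 63617/24000 554921/216000 162911/64800
  66337/24000 81481/30000 471257/180000 133679/54000
  126757/43200 506453/180000 3931/1500 43757/18000
  39031/12960 15677/5400 23461/9000 4333/1800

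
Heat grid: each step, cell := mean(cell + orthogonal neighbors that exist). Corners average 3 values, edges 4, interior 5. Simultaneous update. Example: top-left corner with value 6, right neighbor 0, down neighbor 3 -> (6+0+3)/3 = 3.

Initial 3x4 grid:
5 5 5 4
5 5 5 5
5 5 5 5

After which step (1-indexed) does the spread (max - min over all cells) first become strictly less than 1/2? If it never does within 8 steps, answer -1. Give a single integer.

Step 1: max=5, min=14/3, spread=1/3
  -> spread < 1/2 first at step 1
Step 2: max=5, min=85/18, spread=5/18
Step 3: max=5, min=1039/216, spread=41/216
Step 4: max=5, min=125383/25920, spread=4217/25920
Step 5: max=35921/7200, min=7566851/1555200, spread=38417/311040
Step 6: max=717403/144000, min=455359789/93312000, spread=1903471/18662400
Step 7: max=21484241/4320000, min=27392610911/5598720000, spread=18038617/223948800
Step 8: max=1931073241/388800000, min=1646347817149/335923200000, spread=883978523/13436928000

Answer: 1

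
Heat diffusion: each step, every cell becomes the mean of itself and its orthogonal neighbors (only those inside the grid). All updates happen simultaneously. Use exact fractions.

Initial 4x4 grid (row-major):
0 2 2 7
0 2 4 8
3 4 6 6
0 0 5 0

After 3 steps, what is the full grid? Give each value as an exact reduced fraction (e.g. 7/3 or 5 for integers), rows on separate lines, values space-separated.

Answer: 3409/2160 17203/7200 27883/7200 5177/1080
389/225 3203/1200 2407/600 35803/7200
293/150 671/250 23599/6000 32659/7200
17/9 383/150 1519/450 1757/432

Derivation:
After step 1:
  2/3 3/2 15/4 17/3
  5/4 12/5 22/5 25/4
  7/4 3 5 5
  1 9/4 11/4 11/3
After step 2:
  41/36 499/240 919/240 47/9
  91/60 251/100 109/25 1279/240
  7/4 72/25 403/100 239/48
  5/3 9/4 41/12 137/36
After step 3:
  3409/2160 17203/7200 27883/7200 5177/1080
  389/225 3203/1200 2407/600 35803/7200
  293/150 671/250 23599/6000 32659/7200
  17/9 383/150 1519/450 1757/432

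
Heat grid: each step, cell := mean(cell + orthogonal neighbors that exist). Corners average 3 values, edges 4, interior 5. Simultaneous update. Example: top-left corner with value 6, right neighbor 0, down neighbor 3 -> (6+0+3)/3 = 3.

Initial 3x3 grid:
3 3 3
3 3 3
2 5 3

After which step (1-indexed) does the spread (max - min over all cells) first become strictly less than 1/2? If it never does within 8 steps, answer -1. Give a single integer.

Answer: 2

Derivation:
Step 1: max=11/3, min=11/4, spread=11/12
Step 2: max=273/80, min=35/12, spread=119/240
  -> spread < 1/2 first at step 2
Step 3: max=7189/2160, min=3629/1200, spread=821/2700
Step 4: max=933577/288000, min=131431/43200, spread=172111/864000
Step 5: max=25099621/7776000, min=8007457/2592000, spread=4309/31104
Step 6: max=1491863987/466560000, min=160721693/51840000, spread=36295/373248
Step 7: max=89218223989/27993600000, min=29102380913/9331200000, spread=305773/4478976
Step 8: max=5332596987683/1679616000000, min=1750699506311/559872000000, spread=2575951/53747712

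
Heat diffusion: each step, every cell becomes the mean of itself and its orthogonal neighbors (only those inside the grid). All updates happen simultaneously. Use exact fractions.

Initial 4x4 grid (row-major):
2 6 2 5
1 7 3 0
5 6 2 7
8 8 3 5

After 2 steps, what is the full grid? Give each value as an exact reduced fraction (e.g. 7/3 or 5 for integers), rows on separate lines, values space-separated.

After step 1:
  3 17/4 4 7/3
  15/4 23/5 14/5 15/4
  5 28/5 21/5 7/2
  7 25/4 9/2 5
After step 2:
  11/3 317/80 803/240 121/36
  327/80 21/5 387/100 743/240
  427/80 513/100 103/25 329/80
  73/12 467/80 399/80 13/3

Answer: 11/3 317/80 803/240 121/36
327/80 21/5 387/100 743/240
427/80 513/100 103/25 329/80
73/12 467/80 399/80 13/3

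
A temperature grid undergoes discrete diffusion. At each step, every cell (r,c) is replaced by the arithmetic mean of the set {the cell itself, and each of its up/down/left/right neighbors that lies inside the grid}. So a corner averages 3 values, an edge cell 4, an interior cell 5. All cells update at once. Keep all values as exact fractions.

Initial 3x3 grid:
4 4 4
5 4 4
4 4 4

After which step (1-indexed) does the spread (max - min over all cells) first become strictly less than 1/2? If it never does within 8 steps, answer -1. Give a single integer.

Step 1: max=13/3, min=4, spread=1/3
  -> spread < 1/2 first at step 1
Step 2: max=1027/240, min=4, spread=67/240
Step 3: max=9077/2160, min=807/200, spread=1807/10800
Step 4: max=3613963/864000, min=21961/5400, spread=33401/288000
Step 5: max=32333933/7776000, min=2203391/540000, spread=3025513/38880000
Step 6: max=12906526867/3110400000, min=117955949/28800000, spread=53531/995328
Step 7: max=772528925849/186624000000, min=31895116051/7776000000, spread=450953/11943936
Step 8: max=46298663560603/11197440000000, min=3833488610519/933120000000, spread=3799043/143327232

Answer: 1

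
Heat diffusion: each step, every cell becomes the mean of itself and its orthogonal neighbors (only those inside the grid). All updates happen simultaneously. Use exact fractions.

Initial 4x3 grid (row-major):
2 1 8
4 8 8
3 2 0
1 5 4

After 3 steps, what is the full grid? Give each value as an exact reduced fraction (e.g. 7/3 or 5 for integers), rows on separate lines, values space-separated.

Answer: 4153/1080 7291/1600 10621/2160
27317/7200 1039/250 17171/3600
7819/2400 7437/2000 292/75
2237/720 1259/400 1241/360

Derivation:
After step 1:
  7/3 19/4 17/3
  17/4 23/5 6
  5/2 18/5 7/2
  3 3 3
After step 2:
  34/9 347/80 197/36
  821/240 116/25 593/120
  267/80 86/25 161/40
  17/6 63/20 19/6
After step 3:
  4153/1080 7291/1600 10621/2160
  27317/7200 1039/250 17171/3600
  7819/2400 7437/2000 292/75
  2237/720 1259/400 1241/360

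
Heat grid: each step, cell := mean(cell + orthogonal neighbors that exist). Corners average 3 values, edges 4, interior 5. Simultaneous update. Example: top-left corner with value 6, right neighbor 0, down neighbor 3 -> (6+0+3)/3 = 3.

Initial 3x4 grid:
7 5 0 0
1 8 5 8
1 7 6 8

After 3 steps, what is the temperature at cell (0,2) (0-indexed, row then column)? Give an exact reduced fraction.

Step 1: cell (0,2) = 5/2
Step 2: cell (0,2) = 467/120
Step 3: cell (0,2) = 14933/3600
Full grid after step 3:
  9347/2160 15973/3600 14933/3600 9019/2160
  64957/14400 28253/6000 10111/2000 23959/4800
  3239/720 3083/600 5077/900 12749/2160

Answer: 14933/3600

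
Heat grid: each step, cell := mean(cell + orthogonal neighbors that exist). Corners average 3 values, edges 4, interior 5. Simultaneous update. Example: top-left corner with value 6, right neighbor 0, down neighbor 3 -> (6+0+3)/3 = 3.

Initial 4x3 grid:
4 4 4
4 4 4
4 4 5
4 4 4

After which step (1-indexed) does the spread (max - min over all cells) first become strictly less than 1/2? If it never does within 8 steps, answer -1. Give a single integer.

Step 1: max=13/3, min=4, spread=1/3
  -> spread < 1/2 first at step 1
Step 2: max=511/120, min=4, spread=31/120
Step 3: max=4531/1080, min=4, spread=211/1080
Step 4: max=448897/108000, min=7247/1800, spread=14077/108000
Step 5: max=4028407/972000, min=435683/108000, spread=5363/48600
Step 6: max=120380809/29160000, min=242869/60000, spread=93859/1166400
Step 7: max=7208674481/1749600000, min=394136467/97200000, spread=4568723/69984000
Step 8: max=431684435629/104976000000, min=11845618889/2916000000, spread=8387449/167961600

Answer: 1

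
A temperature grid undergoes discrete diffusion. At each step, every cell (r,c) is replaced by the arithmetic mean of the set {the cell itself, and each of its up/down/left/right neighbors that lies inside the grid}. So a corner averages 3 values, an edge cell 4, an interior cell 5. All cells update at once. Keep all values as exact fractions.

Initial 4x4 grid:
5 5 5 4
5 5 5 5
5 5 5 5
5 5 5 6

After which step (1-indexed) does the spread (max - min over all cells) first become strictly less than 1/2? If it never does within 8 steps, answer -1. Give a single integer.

Answer: 3

Derivation:
Step 1: max=16/3, min=14/3, spread=2/3
Step 2: max=95/18, min=85/18, spread=5/9
Step 3: max=2233/432, min=2087/432, spread=73/216
  -> spread < 1/2 first at step 3
Step 4: max=66571/12960, min=63029/12960, spread=1771/6480
Step 5: max=396413/77760, min=381187/77760, spread=7613/38880
Step 6: max=59234311/11664000, min=57405689/11664000, spread=914311/5832000
Step 7: max=354130673/69984000, min=345709327/69984000, spread=4210673/34992000
Step 8: max=52997184751/10497600000, min=51978815249/10497600000, spread=509184751/5248800000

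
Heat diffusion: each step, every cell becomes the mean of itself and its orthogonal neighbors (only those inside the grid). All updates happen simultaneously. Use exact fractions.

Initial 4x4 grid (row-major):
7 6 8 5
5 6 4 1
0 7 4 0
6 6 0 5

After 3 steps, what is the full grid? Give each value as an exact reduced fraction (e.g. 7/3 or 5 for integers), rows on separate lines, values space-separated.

Answer: 677/120 841/150 2257/450 4793/1080
2051/400 5033/1000 13319/3000 13121/3600
5537/1200 4413/1000 10907/3000 11081/3600
1571/360 2471/600 6253/1800 601/216

Derivation:
After step 1:
  6 27/4 23/4 14/3
  9/2 28/5 23/5 5/2
  9/2 23/5 3 5/2
  4 19/4 15/4 5/3
After step 2:
  23/4 241/40 653/120 155/36
  103/20 521/100 429/100 107/30
  22/5 449/100 369/100 29/12
  53/12 171/40 79/24 95/36
After step 3:
  677/120 841/150 2257/450 4793/1080
  2051/400 5033/1000 13319/3000 13121/3600
  5537/1200 4413/1000 10907/3000 11081/3600
  1571/360 2471/600 6253/1800 601/216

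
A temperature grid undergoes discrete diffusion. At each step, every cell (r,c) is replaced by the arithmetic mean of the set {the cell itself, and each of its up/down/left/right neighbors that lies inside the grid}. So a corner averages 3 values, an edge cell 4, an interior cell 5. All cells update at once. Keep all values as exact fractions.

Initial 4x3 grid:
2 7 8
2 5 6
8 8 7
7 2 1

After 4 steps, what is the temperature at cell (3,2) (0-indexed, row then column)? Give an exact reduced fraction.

Step 1: cell (3,2) = 10/3
Step 2: cell (3,2) = 40/9
Step 3: cell (3,2) = 1055/216
Step 4: cell (3,2) = 331541/64800
Full grid after step 4:
  335611/64800 2366909/432000 124387/21600
  566981/108000 984421/180000 204577/36000
  572051/108000 321107/60000 580051/108000
  340591/64800 743363/144000 331541/64800

Answer: 331541/64800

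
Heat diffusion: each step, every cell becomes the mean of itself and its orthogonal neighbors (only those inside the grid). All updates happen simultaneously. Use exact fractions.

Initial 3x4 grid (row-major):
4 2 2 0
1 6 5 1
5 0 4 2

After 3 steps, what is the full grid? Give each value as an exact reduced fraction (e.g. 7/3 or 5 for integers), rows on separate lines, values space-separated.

After step 1:
  7/3 7/2 9/4 1
  4 14/5 18/5 2
  2 15/4 11/4 7/3
After step 2:
  59/18 653/240 207/80 7/4
  167/60 353/100 67/25 67/30
  13/4 113/40 373/120 85/36
After step 3:
  6323/2160 21809/7200 5843/2400 1577/720
  11557/3600 17447/6000 16967/6000 4061/1800
  1063/360 1907/600 9877/3600 2773/1080

Answer: 6323/2160 21809/7200 5843/2400 1577/720
11557/3600 17447/6000 16967/6000 4061/1800
1063/360 1907/600 9877/3600 2773/1080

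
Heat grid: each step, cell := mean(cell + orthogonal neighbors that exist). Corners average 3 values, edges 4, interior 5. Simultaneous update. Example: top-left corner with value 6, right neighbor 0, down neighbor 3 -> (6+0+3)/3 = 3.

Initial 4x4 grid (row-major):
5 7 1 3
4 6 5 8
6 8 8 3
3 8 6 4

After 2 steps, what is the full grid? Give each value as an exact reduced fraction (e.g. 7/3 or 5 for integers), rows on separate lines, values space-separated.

After step 1:
  16/3 19/4 4 4
  21/4 6 28/5 19/4
  21/4 36/5 6 23/4
  17/3 25/4 13/2 13/3
After step 2:
  46/9 241/48 367/80 17/4
  131/24 144/25 527/100 201/40
  701/120 307/50 621/100 125/24
  103/18 1537/240 277/48 199/36

Answer: 46/9 241/48 367/80 17/4
131/24 144/25 527/100 201/40
701/120 307/50 621/100 125/24
103/18 1537/240 277/48 199/36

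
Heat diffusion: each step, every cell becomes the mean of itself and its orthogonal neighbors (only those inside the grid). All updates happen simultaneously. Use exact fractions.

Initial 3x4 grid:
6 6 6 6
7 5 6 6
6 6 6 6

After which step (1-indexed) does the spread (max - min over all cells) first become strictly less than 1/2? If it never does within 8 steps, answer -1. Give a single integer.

Step 1: max=19/3, min=23/4, spread=7/12
Step 2: max=37/6, min=293/50, spread=23/75
  -> spread < 1/2 first at step 2
Step 3: max=2623/432, min=5909/1000, spread=8789/54000
Step 4: max=652583/108000, min=427877/72000, spread=4307/43200
Step 5: max=11699381/1944000, min=23801/4000, spread=26419/388800
Step 6: max=2336667443/388800000, min=57148981/9600000, spread=1770697/31104000
Step 7: max=20998233913/3499200000, min=4633098739/777600000, spread=11943167/279936000
Step 8: max=8394458093483/1399680000000, min=1853963682149/311040000000, spread=825944381/22394880000

Answer: 2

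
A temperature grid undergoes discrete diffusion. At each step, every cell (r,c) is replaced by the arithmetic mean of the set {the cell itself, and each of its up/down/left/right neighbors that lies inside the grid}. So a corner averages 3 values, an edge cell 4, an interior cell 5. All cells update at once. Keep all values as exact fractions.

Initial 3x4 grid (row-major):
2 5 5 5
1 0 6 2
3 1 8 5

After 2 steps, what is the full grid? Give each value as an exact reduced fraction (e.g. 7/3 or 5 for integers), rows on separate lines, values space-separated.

After step 1:
  8/3 3 21/4 4
  3/2 13/5 21/5 9/2
  5/3 3 5 5
After step 2:
  43/18 811/240 329/80 55/12
  253/120 143/50 431/100 177/40
  37/18 46/15 43/10 29/6

Answer: 43/18 811/240 329/80 55/12
253/120 143/50 431/100 177/40
37/18 46/15 43/10 29/6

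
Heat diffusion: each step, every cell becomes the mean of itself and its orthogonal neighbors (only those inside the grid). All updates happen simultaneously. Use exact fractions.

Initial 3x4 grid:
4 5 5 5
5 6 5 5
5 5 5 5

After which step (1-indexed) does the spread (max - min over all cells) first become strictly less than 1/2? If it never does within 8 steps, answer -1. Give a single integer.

Answer: 2

Derivation:
Step 1: max=21/4, min=14/3, spread=7/12
Step 2: max=513/100, min=44/9, spread=217/900
  -> spread < 1/2 first at step 2
Step 3: max=12263/2400, min=667/135, spread=3647/21600
Step 4: max=40649/8000, min=80821/16200, spread=59729/648000
Step 5: max=10944997/2160000, min=4863569/972000, spread=1233593/19440000
Step 6: max=27338027/5400000, min=146337623/29160000, spread=3219307/72900000
Step 7: max=3932604817/777600000, min=17582148989/3499200000, spread=1833163/55987200
Step 8: max=235813070003/46656000000, min=1056108414451/209952000000, spread=80806409/3359232000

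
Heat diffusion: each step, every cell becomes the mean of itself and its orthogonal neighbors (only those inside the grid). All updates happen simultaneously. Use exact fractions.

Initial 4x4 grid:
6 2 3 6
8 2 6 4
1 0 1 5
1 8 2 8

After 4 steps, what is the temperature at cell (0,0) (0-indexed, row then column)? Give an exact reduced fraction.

Step 1: cell (0,0) = 16/3
Step 2: cell (0,0) = 77/18
Step 3: cell (0,0) = 8861/2160
Step 4: cell (0,0) = 251387/64800
Full grid after step 4:
  251387/64800 52811/13500 26881/6750 271931/64800
  785441/216000 652013/180000 697949/180000 891857/216000
  710729/216000 607517/180000 225007/60000 297491/72000
  204683/64800 22567/6750 16931/4500 9937/2400

Answer: 251387/64800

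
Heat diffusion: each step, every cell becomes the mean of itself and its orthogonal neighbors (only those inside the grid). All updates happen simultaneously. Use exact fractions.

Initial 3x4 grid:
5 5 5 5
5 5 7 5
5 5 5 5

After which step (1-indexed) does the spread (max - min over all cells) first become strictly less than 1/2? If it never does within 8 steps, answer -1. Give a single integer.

Step 1: max=11/2, min=5, spread=1/2
Step 2: max=273/50, min=5, spread=23/50
  -> spread < 1/2 first at step 2
Step 3: max=12811/2400, min=1013/200, spread=131/480
Step 4: max=114551/21600, min=18391/3600, spread=841/4320
Step 5: max=45742051/8640000, min=3693373/720000, spread=56863/345600
Step 6: max=410334341/77760000, min=33389543/6480000, spread=386393/3110400
Step 7: max=163913723131/31104000000, min=13380358813/2592000000, spread=26795339/248832000
Step 8: max=9815015714129/1866240000000, min=804686149667/155520000000, spread=254051069/2985984000

Answer: 2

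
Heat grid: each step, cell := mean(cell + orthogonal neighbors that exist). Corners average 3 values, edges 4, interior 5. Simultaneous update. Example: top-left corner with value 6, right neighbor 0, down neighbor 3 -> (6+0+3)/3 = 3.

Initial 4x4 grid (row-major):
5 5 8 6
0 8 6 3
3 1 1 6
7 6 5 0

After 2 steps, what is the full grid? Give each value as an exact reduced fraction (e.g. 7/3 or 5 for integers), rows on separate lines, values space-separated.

Answer: 83/18 241/48 1417/240 103/18
169/48 47/10 49/10 1117/240
953/240 191/50 183/50 913/240
77/18 1013/240 913/240 55/18

Derivation:
After step 1:
  10/3 13/2 25/4 17/3
  4 4 26/5 21/4
  11/4 19/5 19/5 5/2
  16/3 19/4 3 11/3
After step 2:
  83/18 241/48 1417/240 103/18
  169/48 47/10 49/10 1117/240
  953/240 191/50 183/50 913/240
  77/18 1013/240 913/240 55/18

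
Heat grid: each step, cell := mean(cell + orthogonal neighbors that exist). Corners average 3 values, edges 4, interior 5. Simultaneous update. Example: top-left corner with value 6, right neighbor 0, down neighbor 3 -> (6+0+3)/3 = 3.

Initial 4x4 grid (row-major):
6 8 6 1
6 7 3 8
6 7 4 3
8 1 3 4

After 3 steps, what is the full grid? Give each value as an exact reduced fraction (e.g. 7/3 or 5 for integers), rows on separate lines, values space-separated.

Answer: 13717/2160 43213/7200 12431/2400 3517/720
22259/3600 34327/6000 10191/2000 449/100
6917/1200 10383/2000 26819/6000 1901/450
251/48 11429/2400 29471/7200 1645/432

Derivation:
After step 1:
  20/3 27/4 9/2 5
  25/4 31/5 28/5 15/4
  27/4 5 4 19/4
  5 19/4 3 10/3
After step 2:
  59/9 1447/240 437/80 53/12
  97/15 149/25 481/100 191/40
  23/4 267/50 447/100 95/24
  11/2 71/16 181/48 133/36
After step 3:
  13717/2160 43213/7200 12431/2400 3517/720
  22259/3600 34327/6000 10191/2000 449/100
  6917/1200 10383/2000 26819/6000 1901/450
  251/48 11429/2400 29471/7200 1645/432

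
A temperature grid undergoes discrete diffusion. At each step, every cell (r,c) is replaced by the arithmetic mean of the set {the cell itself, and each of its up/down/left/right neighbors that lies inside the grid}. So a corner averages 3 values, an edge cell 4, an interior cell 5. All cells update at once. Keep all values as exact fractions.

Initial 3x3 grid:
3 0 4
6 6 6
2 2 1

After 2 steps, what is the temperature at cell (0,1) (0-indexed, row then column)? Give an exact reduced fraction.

Answer: 163/48

Derivation:
Step 1: cell (0,1) = 13/4
Step 2: cell (0,1) = 163/48
Full grid after step 2:
  7/2 163/48 65/18
  175/48 37/10 175/48
  31/9 157/48 10/3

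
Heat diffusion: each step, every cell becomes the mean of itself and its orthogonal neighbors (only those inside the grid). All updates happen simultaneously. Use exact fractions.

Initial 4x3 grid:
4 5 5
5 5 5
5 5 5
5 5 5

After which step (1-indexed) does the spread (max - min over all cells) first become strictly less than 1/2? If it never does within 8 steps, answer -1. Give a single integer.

Answer: 1

Derivation:
Step 1: max=5, min=14/3, spread=1/3
  -> spread < 1/2 first at step 1
Step 2: max=5, min=85/18, spread=5/18
Step 3: max=5, min=1039/216, spread=41/216
Step 4: max=5, min=125383/25920, spread=4217/25920
Step 5: max=35921/7200, min=7566851/1555200, spread=38417/311040
Step 6: max=717403/144000, min=455359789/93312000, spread=1903471/18662400
Step 7: max=21484241/4320000, min=27392610911/5598720000, spread=18038617/223948800
Step 8: max=1931073241/388800000, min=1646347817149/335923200000, spread=883978523/13436928000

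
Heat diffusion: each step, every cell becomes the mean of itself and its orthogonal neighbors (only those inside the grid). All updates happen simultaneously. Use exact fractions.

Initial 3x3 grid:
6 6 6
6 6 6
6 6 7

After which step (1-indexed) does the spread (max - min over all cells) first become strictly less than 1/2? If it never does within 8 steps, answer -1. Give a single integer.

Step 1: max=19/3, min=6, spread=1/3
  -> spread < 1/2 first at step 1
Step 2: max=113/18, min=6, spread=5/18
Step 3: max=1337/216, min=6, spread=41/216
Step 4: max=79891/12960, min=2171/360, spread=347/2592
Step 5: max=4772537/777600, min=21757/3600, spread=2921/31104
Step 6: max=285764539/46656000, min=2617483/432000, spread=24611/373248
Step 7: max=17114882033/2799360000, min=58976741/9720000, spread=207329/4478976
Step 8: max=1025799552451/167961600000, min=3149201599/518400000, spread=1746635/53747712

Answer: 1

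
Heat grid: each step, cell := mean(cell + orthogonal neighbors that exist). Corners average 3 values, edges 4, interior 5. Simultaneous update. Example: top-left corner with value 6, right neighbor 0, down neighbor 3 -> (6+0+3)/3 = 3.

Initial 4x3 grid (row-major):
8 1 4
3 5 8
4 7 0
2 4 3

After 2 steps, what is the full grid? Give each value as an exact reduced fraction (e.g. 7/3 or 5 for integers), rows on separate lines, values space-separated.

Answer: 9/2 529/120 157/36
89/20 451/100 1073/240
49/12 213/50 181/48
34/9 41/12 65/18

Derivation:
After step 1:
  4 9/2 13/3
  5 24/5 17/4
  4 4 9/2
  10/3 4 7/3
After step 2:
  9/2 529/120 157/36
  89/20 451/100 1073/240
  49/12 213/50 181/48
  34/9 41/12 65/18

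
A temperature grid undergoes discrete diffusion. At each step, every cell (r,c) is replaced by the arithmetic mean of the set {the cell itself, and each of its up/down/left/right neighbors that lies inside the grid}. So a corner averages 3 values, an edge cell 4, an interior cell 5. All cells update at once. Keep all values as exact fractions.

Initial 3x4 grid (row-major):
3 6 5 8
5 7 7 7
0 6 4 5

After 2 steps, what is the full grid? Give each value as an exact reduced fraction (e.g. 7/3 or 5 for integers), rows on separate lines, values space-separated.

Answer: 41/9 1357/240 293/48 239/36
1097/240 509/100 619/100 99/16
35/9 1177/240 253/48 211/36

Derivation:
After step 1:
  14/3 21/4 13/2 20/3
  15/4 31/5 6 27/4
  11/3 17/4 11/2 16/3
After step 2:
  41/9 1357/240 293/48 239/36
  1097/240 509/100 619/100 99/16
  35/9 1177/240 253/48 211/36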